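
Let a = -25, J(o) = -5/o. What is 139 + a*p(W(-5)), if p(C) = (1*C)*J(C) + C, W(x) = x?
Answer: 389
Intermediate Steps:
p(C) = -5 + C (p(C) = (1*C)*(-5/C) + C = C*(-5/C) + C = -5 + C)
139 + a*p(W(-5)) = 139 - 25*(-5 - 5) = 139 - 25*(-10) = 139 + 250 = 389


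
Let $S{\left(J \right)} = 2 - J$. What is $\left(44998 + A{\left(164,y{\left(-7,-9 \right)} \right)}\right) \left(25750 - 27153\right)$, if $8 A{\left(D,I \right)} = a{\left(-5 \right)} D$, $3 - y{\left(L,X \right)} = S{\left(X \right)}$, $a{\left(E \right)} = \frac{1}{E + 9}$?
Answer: $- \frac{505115075}{8} \approx -6.3139 \cdot 10^{7}$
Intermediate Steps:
$a{\left(E \right)} = \frac{1}{9 + E}$
$y{\left(L,X \right)} = 1 + X$ ($y{\left(L,X \right)} = 3 - \left(2 - X\right) = 3 + \left(-2 + X\right) = 1 + X$)
$A{\left(D,I \right)} = \frac{D}{32}$ ($A{\left(D,I \right)} = \frac{\frac{1}{9 - 5} D}{8} = \frac{\frac{1}{4} D}{8} = \frac{D}{32}$)
$\left(44998 + A{\left(164,y{\left(-7,-9 \right)} \right)}\right) \left(25750 - 27153\right) = \left(44998 + \frac{1}{32} \cdot 164\right) \left(25750 - 27153\right) = \left(44998 + \frac{41}{8}\right) \left(-1403\right) = \frac{360025}{8} \left(-1403\right) = - \frac{505115075}{8}$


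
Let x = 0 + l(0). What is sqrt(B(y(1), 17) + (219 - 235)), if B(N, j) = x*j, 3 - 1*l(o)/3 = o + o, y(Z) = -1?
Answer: sqrt(137) ≈ 11.705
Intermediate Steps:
l(o) = 9 - 6*o (l(o) = 9 - 3*(o + o) = 9 - 6*o)
x = 9 (x = 0 + (9 - 6*0) = 0 + (9 + 0) = 0 + 9 = 9)
B(N, j) = 9*j
sqrt(B(y(1), 17) + (219 - 235)) = sqrt(9*17 + (219 - 235)) = sqrt(153 - 16) = sqrt(137)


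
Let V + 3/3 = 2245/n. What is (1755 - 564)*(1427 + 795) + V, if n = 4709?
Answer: 12461904554/4709 ≈ 2.6464e+6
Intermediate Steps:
V = -2464/4709 (V = -1 + 2245/4709 = -2464/4709 ≈ -0.52325)
(1755 - 564)*(1427 + 795) + V = (1755 - 564)*(1427 + 795) - 2464/4709 = 1191*2222 - 2464/4709 = 2646402 - 2464/4709 = 12461904554/4709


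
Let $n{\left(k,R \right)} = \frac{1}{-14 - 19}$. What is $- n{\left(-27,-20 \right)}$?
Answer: $\frac{1}{33} \approx 0.030303$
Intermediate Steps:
$n{\left(k,R \right)} = - \frac{1}{33}$ ($n{\left(k,R \right)} = \frac{1}{-33} = - \frac{1}{33}$)
$- n{\left(-27,-20 \right)} = \left(-1\right) \left(- \frac{1}{33}\right) = \frac{1}{33}$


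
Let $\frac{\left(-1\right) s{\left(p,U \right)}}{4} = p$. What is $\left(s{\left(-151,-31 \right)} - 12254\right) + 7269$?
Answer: $-4381$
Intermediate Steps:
$s{\left(p,U \right)} = - 4 p$
$\left(s{\left(-151,-31 \right)} - 12254\right) + 7269 = \left(\left(-4\right) \left(-151\right) - 12254\right) + 7269 = \left(604 - 12254\right) + 7269 = -11650 + 7269 = -4381$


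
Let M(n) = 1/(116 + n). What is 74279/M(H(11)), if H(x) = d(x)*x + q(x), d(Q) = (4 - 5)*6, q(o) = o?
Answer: 4531019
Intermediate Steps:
d(Q) = -6 (d(Q) = -1*6 = -6)
H(x) = -5*x (H(x) = -6*x + x = -5*x)
74279/M(H(11)) = 74279/(1/(116 - 5*11)) = 74279/(1/(116 - 55)) = 74279/(1/61) = 74279*61 = 4531019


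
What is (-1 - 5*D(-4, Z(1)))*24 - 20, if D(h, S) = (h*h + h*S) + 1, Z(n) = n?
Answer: -1604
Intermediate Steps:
D(h, S) = 1 + h**2 + S*h (D(h, S) = (h**2 + S*h) + 1 = 1 + h**2 + S*h)
(-1 - 5*D(-4, Z(1)))*24 - 20 = (-1 - 5*(1 + (-4)**2 + 1*(-4)))*24 - 20 = (-1 - 5*(1 + 16 - 4))*24 - 20 = (-1 - 5*13)*24 - 20 = (-1 - 65)*24 - 20 = -66*24 - 20 = -1584 - 20 = -1604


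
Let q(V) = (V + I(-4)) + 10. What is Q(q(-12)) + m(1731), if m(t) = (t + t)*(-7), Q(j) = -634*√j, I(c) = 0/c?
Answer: -24234 - 634*I*√2 ≈ -24234.0 - 896.61*I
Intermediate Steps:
I(c) = 0
q(V) = 10 + V (q(V) = (V + 0) + 10 = V + 10 = 10 + V)
m(t) = -14*t (m(t) = (2*t)*(-7) = -14*t)
Q(q(-12)) + m(1731) = -634*√(10 - 12) - 14*1731 = -634*I*√2 - 24234 = -24234 - 634*I*√2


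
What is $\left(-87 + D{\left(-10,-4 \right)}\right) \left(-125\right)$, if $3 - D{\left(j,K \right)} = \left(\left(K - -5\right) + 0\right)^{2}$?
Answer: $10625$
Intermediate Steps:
$D{\left(j,K \right)} = 3 - \left(5 + K\right)^{2}$ ($D{\left(j,K \right)} = 3 - \left(\left(K - -5\right) + 0\right)^{2} = 3 - \left(\left(K + 5\right) + 0\right)^{2} = 3 - \left(\left(5 + K\right) + 0\right)^{2} = 3 - \left(5 + K\right)^{2}$)
$\left(-87 + D{\left(-10,-4 \right)}\right) \left(-125\right) = \left(-87 + \left(3 - \left(5 - 4\right)^{2}\right)\right) \left(-125\right) = \left(-87 + \left(3 - 1^{2}\right)\right) \left(-125\right) = \left(-87 + \left(3 - 1\right)\right) \left(-125\right) = \left(-87 + 2\right) \left(-125\right) = \left(-85\right) \left(-125\right) = 10625$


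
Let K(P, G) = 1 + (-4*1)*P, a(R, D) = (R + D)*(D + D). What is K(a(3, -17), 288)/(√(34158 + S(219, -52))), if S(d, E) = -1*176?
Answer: -1903*√33982/33982 ≈ -10.323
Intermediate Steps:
S(d, E) = -176
a(R, D) = 2*D*(D + R) (a(R, D) = (D + R)*(2*D) = 2*D*(D + R))
K(P, G) = 1 - 4*P
K(a(3, -17), 288)/(√(34158 + S(219, -52))) = (1 - 8*(-17)*(-17 + 3))/(√(34158 - 176)) = (1 - 8*(-17)*(-14))/(√33982) = (1 - 4*476)*(√33982/33982) = (1 - 1904)*(√33982/33982) = -1903*√33982/33982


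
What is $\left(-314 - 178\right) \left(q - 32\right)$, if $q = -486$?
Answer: $254856$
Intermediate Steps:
$\left(-314 - 178\right) \left(q - 32\right) = \left(-314 - 178\right) \left(-486 - 32\right) = \left(-492\right) \left(-518\right) = 254856$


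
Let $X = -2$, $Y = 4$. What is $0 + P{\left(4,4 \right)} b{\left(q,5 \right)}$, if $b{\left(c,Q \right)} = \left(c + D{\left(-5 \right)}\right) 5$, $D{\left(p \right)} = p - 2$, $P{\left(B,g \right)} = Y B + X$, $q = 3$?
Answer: $-280$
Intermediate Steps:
$P{\left(B,g \right)} = -2 + 4 B$ ($P{\left(B,g \right)} = 4 B - 2 = -2 + 4 B$)
$D{\left(p \right)} = -2 + p$
$b{\left(c,Q \right)} = -35 + 5 c$ ($b{\left(c,Q \right)} = \left(c - 7\right) 5 = \left(-7 + c\right) 5 = -35 + 5 c$)
$0 + P{\left(4,4 \right)} b{\left(q,5 \right)} = 0 + \left(-2 + 4 \cdot 4\right) \left(-35 + 5 \cdot 3\right) = 0 + \left(-2 + 16\right) \left(-35 + 15\right) = 0 + 14 \left(-20\right) = 0 - 280 = -280$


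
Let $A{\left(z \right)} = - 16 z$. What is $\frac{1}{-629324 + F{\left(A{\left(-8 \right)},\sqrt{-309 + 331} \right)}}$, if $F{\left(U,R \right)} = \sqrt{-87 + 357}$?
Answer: $- \frac{314662}{198024348353} - \frac{3 \sqrt{30}}{396048696706} \approx -1.589 \cdot 10^{-6}$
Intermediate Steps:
$F{\left(U,R \right)} = 3 \sqrt{30}$ ($F{\left(U,R \right)} = \sqrt{270} = 3 \sqrt{30}$)
$\frac{1}{-629324 + F{\left(A{\left(-8 \right)},\sqrt{-309 + 331} \right)}} = \frac{1}{-629324 + 3 \sqrt{30}}$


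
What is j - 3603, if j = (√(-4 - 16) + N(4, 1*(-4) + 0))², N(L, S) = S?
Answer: -3607 - 16*I*√5 ≈ -3607.0 - 35.777*I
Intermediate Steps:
j = (-4 + 2*I*√5)² (j = (√(-4 - 16) + (1*(-4) + 0))² = (√(-20) + (-4 + 0))² = (2*I*√5 - 4)² = (-4 + 2*I*√5)² ≈ -4.0 - 35.777*I)
j - 3603 = 4*(2 - I*√5)² - 3603 = -3603 + 4*(2 - I*√5)²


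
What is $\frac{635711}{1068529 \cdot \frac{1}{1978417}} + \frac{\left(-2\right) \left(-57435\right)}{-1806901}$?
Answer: $\frac{324648840576797651}{275818016947} \approx 1.177 \cdot 10^{6}$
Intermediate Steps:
$\frac{635711}{1068529 \cdot \frac{1}{1978417}} + \frac{\left(-2\right) \left(-57435\right)}{-1806901} = \frac{635711}{1068529 \cdot \frac{1}{1978417}} + 114870 \left(- \frac{1}{1806901}\right) = \frac{635711}{\frac{152647}{282631}} - \frac{114870}{1806901} = 635711 \cdot \frac{282631}{152647} - \frac{114870}{1806901} = \frac{179671635641}{152647} - \frac{114870}{1806901} = \frac{324648840576797651}{275818016947}$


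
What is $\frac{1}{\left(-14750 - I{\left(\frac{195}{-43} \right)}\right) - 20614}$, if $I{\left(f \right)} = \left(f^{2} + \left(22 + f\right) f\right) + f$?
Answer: $- \frac{1849}{65271231} \approx -2.8328 \cdot 10^{-5}$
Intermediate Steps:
$I{\left(f \right)} = f + f^{2} + f \left(22 + f\right)$ ($I{\left(f \right)} = \left(f^{2} + f \left(22 + f\right)\right) + f = f + f^{2} + f \left(22 + f\right)$)
$\frac{1}{\left(-14750 - I{\left(\frac{195}{-43} \right)}\right) - 20614} = \frac{1}{\left(-14750 - \frac{195}{-43} \left(23 + 2 \frac{195}{-43}\right)\right) - 20614} = \frac{1}{\left(-14750 - 195 \left(- \frac{1}{43}\right) \left(23 + 2 \cdot 195 \left(- \frac{1}{43}\right)\right)\right) - 20614} = \frac{1}{\left(-14750 - - \frac{195 \left(23 + 2 \left(- \frac{195}{43}\right)\right)}{43}\right) - 20614} = \frac{1}{\left(-14750 - - \frac{195 \left(23 - \frac{390}{43}\right)}{43}\right) - 20614} = \frac{1}{\left(-14750 - \left(- \frac{195}{43}\right) \frac{599}{43}\right) - 20614} = \frac{1}{\left(-14750 - - \frac{116805}{1849}\right) - 20614} = \frac{1}{\left(-14750 + \frac{116805}{1849}\right) - 20614} = \frac{1}{- \frac{27155945}{1849} - 20614} = \frac{1}{- \frac{65271231}{1849}} = - \frac{1849}{65271231}$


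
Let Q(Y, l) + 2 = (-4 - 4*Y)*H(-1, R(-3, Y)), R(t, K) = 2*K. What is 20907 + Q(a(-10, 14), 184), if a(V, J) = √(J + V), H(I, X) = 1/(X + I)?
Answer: 20901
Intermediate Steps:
H(I, X) = 1/(I + X)
Q(Y, l) = -2 + (-4 - 4*Y)/(-1 + 2*Y)
20907 + Q(a(-10, 14), 184) = 20907 + 2*(-1 - 4*√(14 - 10))/(-1 + 2*√(14 - 10)) = 20907 + 2*(-1 - 4*√4)/(-1 + 2*√4) = 20907 + 2*(-1 - 4*2)/(-1 + 2*2) = 20907 + 2*(-1 - 8)/(-1 + 4) = 20907 + 2*(-9)/3 = 20907 + 2*(⅓)*(-9) = 20907 - 6 = 20901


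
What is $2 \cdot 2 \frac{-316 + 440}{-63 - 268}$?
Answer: $- \frac{496}{331} \approx -1.4985$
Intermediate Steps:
$2 \cdot 2 \frac{-316 + 440}{-63 - 268} = 4 \frac{124}{-331} = 4 \cdot 124 \left(- \frac{1}{331}\right) = 4 \left(- \frac{124}{331}\right) = - \frac{496}{331}$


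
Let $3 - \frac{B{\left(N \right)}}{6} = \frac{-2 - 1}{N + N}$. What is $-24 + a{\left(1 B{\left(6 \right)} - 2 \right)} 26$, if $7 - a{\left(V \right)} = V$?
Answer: $-297$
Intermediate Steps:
$B{\left(N \right)} = 18 + \frac{9}{N}$ ($B{\left(N \right)} = 18 - 6 \frac{-2 - 1}{N + N} = 18 - 6 \left(- \frac{3}{2 N}\right) = 18 + \frac{9}{N}$)
$a{\left(V \right)} = 7 - V$
$-24 + a{\left(1 B{\left(6 \right)} - 2 \right)} 26 = -24 + \left(7 - \left(1 \left(18 + \frac{9}{6}\right) - 2\right)\right) 26 = -24 + \left(7 - \left(1 \left(18 + 9 \cdot \frac{1}{6}\right) - 2\right)\right) 26 = -24 + \left(7 - \left(1 \left(18 + \frac{3}{2}\right) - 2\right)\right) 26 = -24 + \left(7 - \left(1 \cdot \frac{39}{2} - 2\right)\right) 26 = -24 + \left(7 - \left(\frac{39}{2} - 2\right)\right) 26 = -24 + \left(7 - \frac{35}{2}\right) 26 = -24 - 273 = -297$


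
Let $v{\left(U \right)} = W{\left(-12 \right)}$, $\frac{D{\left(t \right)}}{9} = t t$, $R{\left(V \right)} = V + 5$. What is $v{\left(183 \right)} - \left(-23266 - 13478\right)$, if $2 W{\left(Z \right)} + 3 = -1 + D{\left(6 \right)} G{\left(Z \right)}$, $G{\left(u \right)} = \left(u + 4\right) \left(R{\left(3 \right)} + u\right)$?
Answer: $41926$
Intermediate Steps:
$R{\left(V \right)} = 5 + V$
$D{\left(t \right)} = 9 t^{2}$ ($D{\left(t \right)} = 9 t t = 9 t^{2}$)
$G{\left(u \right)} = \left(4 + u\right) \left(8 + u\right)$ ($G{\left(u \right)} = \left(u + 4\right) \left(\left(5 + 3\right) + u\right) = \left(4 + u\right) \left(8 + u\right)$)
$W{\left(Z \right)} = 5182 + 162 Z^{2} + 1944 Z$ ($W{\left(Z \right)} = - \frac{3}{2} + \frac{-1 + 9 \cdot 6^{2} \left(32 + Z^{2} + 12 Z\right)}{2} = - \frac{3}{2} + \frac{-1 + 9 \cdot 36 \left(32 + Z^{2} + 12 Z\right)}{2} = - \frac{3}{2} + \frac{-1 + 324 \left(32 + Z^{2} + 12 Z\right)}{2} = - \frac{3}{2} + \frac{-1 + \left(10368 + 324 Z^{2} + 3888 Z\right)}{2} = - \frac{3}{2} + \frac{10367 + 324 Z^{2} + 3888 Z}{2} = - \frac{3}{2} + \left(\frac{10367}{2} + 162 Z^{2} + 1944 Z\right) = 5182 + 162 Z^{2} + 1944 Z$)
$v{\left(U \right)} = 5182$ ($v{\left(U \right)} = 5182 + 162 \left(-12\right)^{2} + 1944 \left(-12\right) = 5182 + 162 \cdot 144 - 23328 = 5182 + 23328 - 23328 = 5182$)
$v{\left(183 \right)} - \left(-23266 - 13478\right) = 5182 - \left(-23266 - 13478\right) = 5182 - -36744 = 5182 + 36744 = 41926$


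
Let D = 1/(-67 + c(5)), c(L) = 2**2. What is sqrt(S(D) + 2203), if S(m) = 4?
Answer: sqrt(2207) ≈ 46.979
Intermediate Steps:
c(L) = 4
D = -1/63 (D = 1/(-67 + 4) = 1/(-63) = -1/63 ≈ -0.015873)
sqrt(S(D) + 2203) = sqrt(4 + 2203) = sqrt(2207)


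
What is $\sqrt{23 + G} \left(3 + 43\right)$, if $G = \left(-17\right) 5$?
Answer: $46 i \sqrt{62} \approx 362.2 i$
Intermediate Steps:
$G = -85$
$\sqrt{23 + G} \left(3 + 43\right) = \sqrt{23 - 85} \left(3 + 43\right) = \sqrt{-62} \cdot 46 = i \sqrt{62} \cdot 46 = 46 i \sqrt{62}$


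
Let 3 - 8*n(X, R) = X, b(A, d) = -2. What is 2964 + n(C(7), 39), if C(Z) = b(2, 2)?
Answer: 23717/8 ≈ 2964.6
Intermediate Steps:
C(Z) = -2
n(X, R) = 3/8 - X/8
2964 + n(C(7), 39) = 2964 + (3/8 - ⅛*(-2)) = 2964 + (3/8 + ¼) = 2964 + 5/8 = 23717/8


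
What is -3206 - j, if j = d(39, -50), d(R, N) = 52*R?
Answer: -5234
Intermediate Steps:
j = 2028 (j = 52*39 = 2028)
-3206 - j = -3206 - 1*2028 = -3206 - 2028 = -5234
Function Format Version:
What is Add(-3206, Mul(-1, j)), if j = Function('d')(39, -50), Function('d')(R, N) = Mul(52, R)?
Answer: -5234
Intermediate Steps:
j = 2028 (j = Mul(52, 39) = 2028)
Add(-3206, Mul(-1, j)) = Add(-3206, Mul(-1, 2028)) = Add(-3206, -2028) = -5234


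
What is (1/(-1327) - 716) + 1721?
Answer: 1333634/1327 ≈ 1005.0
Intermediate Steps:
(1/(-1327) - 716) + 1721 = (-1/1327 - 716) + 1721 = -950133/1327 + 1721 = 1333634/1327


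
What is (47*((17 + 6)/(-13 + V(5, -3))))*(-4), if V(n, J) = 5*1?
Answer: 1081/2 ≈ 540.50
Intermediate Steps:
V(n, J) = 5
(47*((17 + 6)/(-13 + V(5, -3))))*(-4) = (47*((17 + 6)/(-13 + 5)))*(-4) = (47*(23/(-8)))*(-4) = (47*(23*(-⅛)))*(-4) = (47*(-23/8))*(-4) = -1081/8*(-4) = 1081/2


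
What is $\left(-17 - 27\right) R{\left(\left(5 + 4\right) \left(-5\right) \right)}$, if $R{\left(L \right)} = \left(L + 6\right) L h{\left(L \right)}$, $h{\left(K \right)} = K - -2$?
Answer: $3320460$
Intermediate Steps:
$h{\left(K \right)} = 2 + K$ ($h{\left(K \right)} = K + 2 = 2 + K$)
$R{\left(L \right)} = L \left(2 + L\right) \left(6 + L\right)$ ($R{\left(L \right)} = \left(L + 6\right) L \left(2 + L\right) = \left(6 + L\right) L \left(2 + L\right) = L \left(6 + L\right) \left(2 + L\right) = L \left(2 + L\right) \left(6 + L\right)$)
$\left(-17 - 27\right) R{\left(\left(5 + 4\right) \left(-5\right) \right)} = \left(-17 - 27\right) \left(5 + 4\right) \left(-5\right) \left(2 + \left(5 + 4\right) \left(-5\right)\right) \left(6 + \left(5 + 4\right) \left(-5\right)\right) = - 44 \cdot 9 \left(-5\right) \left(2 + 9 \left(-5\right)\right) \left(6 + 9 \left(-5\right)\right) = - 44 \left(- 45 \left(2 - 45\right) \left(6 - 45\right)\right) = - 44 \left(\left(-45\right) \left(-43\right) \left(-39\right)\right) = \left(-44\right) \left(-75465\right) = 3320460$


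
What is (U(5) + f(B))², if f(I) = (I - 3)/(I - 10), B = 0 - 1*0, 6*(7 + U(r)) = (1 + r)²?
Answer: 49/100 ≈ 0.49000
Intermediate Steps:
U(r) = -7 + (1 + r)²/6
B = 0 (B = 0 + 0 = 0)
f(I) = (-3 + I)/(-10 + I)
(U(5) + f(B))² = ((-7 + (1 + 5)²/6) + (-3 + 0)/(-10 + 0))² = ((-7 + (⅙)*6²) - 3/(-10))² = ((-7 + (⅙)*36) - ⅒*(-3))² = ((-7 + 6) + 3/10)² = (-1 + 3/10)² = (-7/10)² = 49/100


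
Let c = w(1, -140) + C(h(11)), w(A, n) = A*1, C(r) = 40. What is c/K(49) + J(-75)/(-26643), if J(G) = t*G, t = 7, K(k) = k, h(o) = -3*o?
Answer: 372696/435169 ≈ 0.85644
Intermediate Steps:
w(A, n) = A
J(G) = 7*G
c = 41 (c = 1 + 40 = 41)
c/K(49) + J(-75)/(-26643) = 41/49 + (7*(-75))/(-26643) = 41*(1/49) - 525*(-1/26643) = 41/49 + 175/8881 = 372696/435169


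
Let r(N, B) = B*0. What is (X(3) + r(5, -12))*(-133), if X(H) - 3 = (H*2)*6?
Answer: -5187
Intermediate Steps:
r(N, B) = 0
X(H) = 3 + 12*H (X(H) = 3 + (H*2)*6 = 3 + (2*H)*6 = 3 + 12*H)
(X(3) + r(5, -12))*(-133) = ((3 + 12*3) + 0)*(-133) = ((3 + 36) + 0)*(-133) = (39 + 0)*(-133) = 39*(-133) = -5187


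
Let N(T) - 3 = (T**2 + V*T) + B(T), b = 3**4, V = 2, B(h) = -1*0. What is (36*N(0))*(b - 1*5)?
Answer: 8208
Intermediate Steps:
B(h) = 0
b = 81
N(T) = 3 + T**2 + 2*T (N(T) = 3 + ((T**2 + 2*T) + 0) = 3 + (T**2 + 2*T) = 3 + T**2 + 2*T)
(36*N(0))*(b - 1*5) = (36*(3 + 0**2 + 2*0))*(81 - 1*5) = (36*(3 + 0 + 0))*(81 - 5) = (36*3)*76 = 108*76 = 8208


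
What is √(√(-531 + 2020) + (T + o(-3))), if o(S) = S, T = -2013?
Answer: √(-2016 + √1489) ≈ 44.468*I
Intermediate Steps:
√(√(-531 + 2020) + (T + o(-3))) = √(√(-531 + 2020) + (-2013 - 3)) = √(√1489 - 2016) = √(-2016 + √1489)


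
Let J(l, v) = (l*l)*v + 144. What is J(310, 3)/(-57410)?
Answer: -144222/28705 ≈ -5.0243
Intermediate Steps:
J(l, v) = 144 + v*l² (J(l, v) = l²*v + 144 = v*l² + 144 = 144 + v*l²)
J(310, 3)/(-57410) = (144 + 3*310²)/(-57410) = (144 + 3*96100)*(-1/57410) = (144 + 288300)*(-1/57410) = 288444*(-1/57410) = -144222/28705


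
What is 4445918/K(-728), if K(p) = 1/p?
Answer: -3236628304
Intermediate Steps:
4445918/K(-728) = 4445918/(1/(-728)) = 4445918/(-1/728) = 4445918*(-728) = -3236628304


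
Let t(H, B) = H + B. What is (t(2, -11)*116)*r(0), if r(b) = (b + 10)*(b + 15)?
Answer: -156600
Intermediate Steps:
r(b) = (10 + b)*(15 + b)
t(H, B) = B + H
(t(2, -11)*116)*r(0) = ((-11 + 2)*116)*(150 + 0² + 25*0) = (-9*116)*(150 + 0 + 0) = -1044*150 = -156600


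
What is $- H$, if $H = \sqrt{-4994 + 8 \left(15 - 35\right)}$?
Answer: $- i \sqrt{5154} \approx - 71.791 i$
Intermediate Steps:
$H = i \sqrt{5154}$ ($H = \sqrt{-4994 + 8 \left(-20\right)} = \sqrt{-4994 - 160} = \sqrt{-5154} = i \sqrt{5154} \approx 71.791 i$)
$- H = - i \sqrt{5154}$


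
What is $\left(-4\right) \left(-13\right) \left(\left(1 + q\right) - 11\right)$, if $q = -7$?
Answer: $-884$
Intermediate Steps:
$\left(-4\right) \left(-13\right) \left(\left(1 + q\right) - 11\right) = \left(-4\right) \left(-13\right) \left(\left(1 - 7\right) - 11\right) = 52 \left(-6 - 11\right) = 52 \left(-17\right) = -884$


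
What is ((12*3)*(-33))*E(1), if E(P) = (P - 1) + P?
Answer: -1188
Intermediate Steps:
E(P) = -1 + 2*P (E(P) = (-1 + P) + P = -1 + 2*P)
((12*3)*(-33))*E(1) = ((12*3)*(-33))*(-1 + 2*1) = (36*(-33))*(-1 + 2) = -1188*1 = -1188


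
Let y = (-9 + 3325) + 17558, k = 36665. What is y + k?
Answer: 57539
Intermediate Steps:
y = 20874 (y = 3316 + 17558 = 20874)
y + k = 20874 + 36665 = 57539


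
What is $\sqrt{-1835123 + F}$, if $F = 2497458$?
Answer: $\sqrt{662335} \approx 813.84$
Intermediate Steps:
$\sqrt{-1835123 + F} = \sqrt{-1835123 + 2497458} = \sqrt{662335}$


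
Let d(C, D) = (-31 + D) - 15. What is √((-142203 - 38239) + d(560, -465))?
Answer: I*√180953 ≈ 425.39*I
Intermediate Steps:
d(C, D) = -46 + D
√((-142203 - 38239) + d(560, -465)) = √((-142203 - 38239) + (-46 - 465)) = √(-180442 - 511) = √(-180953) = I*√180953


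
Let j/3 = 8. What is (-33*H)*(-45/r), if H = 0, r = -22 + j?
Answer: 0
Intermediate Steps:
j = 24 (j = 3*8 = 24)
r = 2 (r = -22 + 24 = 2)
(-33*H)*(-45/r) = (-33*0)*(-45/2) = 0*(-45*½) = 0*(-45/2) = 0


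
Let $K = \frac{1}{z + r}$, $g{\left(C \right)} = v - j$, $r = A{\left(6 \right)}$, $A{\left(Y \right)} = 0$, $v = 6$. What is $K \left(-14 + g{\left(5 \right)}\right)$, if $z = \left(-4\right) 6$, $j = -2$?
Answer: $\frac{1}{4} \approx 0.25$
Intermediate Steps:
$z = -24$
$r = 0$
$g{\left(C \right)} = 8$ ($g{\left(C \right)} = 6 - -2 = 6 + 2 = 8$)
$K = - \frac{1}{24}$ ($K = \frac{1}{-24 + 0} = \frac{1}{-24} = - \frac{1}{24} \approx -0.041667$)
$K \left(-14 + g{\left(5 \right)}\right) = - \frac{-14 + 8}{24} = \left(- \frac{1}{24}\right) \left(-6\right) = \frac{1}{4}$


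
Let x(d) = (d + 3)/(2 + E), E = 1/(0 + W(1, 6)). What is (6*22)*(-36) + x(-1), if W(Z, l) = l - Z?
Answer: -52262/11 ≈ -4751.1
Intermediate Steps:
E = ⅕ (E = 1/(0 + (6 - 1*1)) = 1/(0 + (6 - 1)) = 1/(0 + 5) = 1/5 = ⅕ ≈ 0.20000)
x(d) = 15/11 + 5*d/11 (x(d) = (d + 3)/(2 + ⅕) = (3 + d)/(11/5) = (3 + d)*(5/11) = 15/11 + 5*d/11)
(6*22)*(-36) + x(-1) = (6*22)*(-36) + (15/11 + (5/11)*(-1)) = 132*(-36) + (15/11 - 5/11) = -4752 + 10/11 = -52262/11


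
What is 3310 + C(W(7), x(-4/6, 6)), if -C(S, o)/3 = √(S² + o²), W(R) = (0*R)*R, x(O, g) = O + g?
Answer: 3294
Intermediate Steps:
W(R) = 0 (W(R) = 0*R = 0)
C(S, o) = -3*√(S² + o²)
3310 + C(W(7), x(-4/6, 6)) = 3310 - 3*√(0² + (-4/6 + 6)²) = 3310 - 3*√(0 + (-4*⅙ + 6)²) = 3310 - 3*√(0 + (-⅔ + 6)²) = 3310 - 3*√(0 + (16/3)²) = 3310 - 3*√(0 + 256/9) = 3310 - 3*√(256/9) = 3310 - 3*16/3 = 3310 - 16 = 3294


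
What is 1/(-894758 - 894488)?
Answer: -1/1789246 ≈ -5.5889e-7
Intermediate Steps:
1/(-894758 - 894488) = 1/(-1789246) = -1/1789246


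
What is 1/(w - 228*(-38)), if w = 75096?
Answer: 1/83760 ≈ 1.1939e-5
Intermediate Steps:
1/(w - 228*(-38)) = 1/(75096 - 228*(-38)) = 1/(75096 + 8664) = 1/83760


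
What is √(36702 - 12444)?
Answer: √24258 ≈ 155.75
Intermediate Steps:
√(36702 - 12444) = √24258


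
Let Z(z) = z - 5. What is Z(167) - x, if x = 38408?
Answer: -38246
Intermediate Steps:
Z(z) = -5 + z
Z(167) - x = (-5 + 167) - 1*38408 = 162 - 38408 = -38246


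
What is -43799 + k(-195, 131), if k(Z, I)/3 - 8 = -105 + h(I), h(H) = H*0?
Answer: -44090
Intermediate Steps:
h(H) = 0
k(Z, I) = -291 (k(Z, I) = 24 + 3*(-105 + 0) = 24 + 3*(-105) = 24 - 315 = -291)
-43799 + k(-195, 131) = -43799 - 291 = -44090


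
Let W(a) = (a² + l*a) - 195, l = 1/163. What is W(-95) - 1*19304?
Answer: -1707357/163 ≈ -10475.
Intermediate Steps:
l = 1/163 ≈ 0.0061350
W(a) = -195 + a² + a/163 (W(a) = (a² + a/163) - 195 = -195 + a² + a/163)
W(-95) - 1*19304 = (-195 + (-95)² + (1/163)*(-95)) - 1*19304 = (-195 + 9025 - 95/163) - 19304 = 1439195/163 - 19304 = -1707357/163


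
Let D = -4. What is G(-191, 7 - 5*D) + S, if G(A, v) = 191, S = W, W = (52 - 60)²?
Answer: 255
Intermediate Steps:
W = 64 (W = (-8)² = 64)
S = 64
G(-191, 7 - 5*D) + S = 191 + 64 = 255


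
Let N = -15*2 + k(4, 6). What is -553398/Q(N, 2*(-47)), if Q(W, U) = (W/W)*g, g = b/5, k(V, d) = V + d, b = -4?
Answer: 1383495/2 ≈ 6.9175e+5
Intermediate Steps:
g = -⅘ (g = -4/5 = -4*⅕ = -⅘ ≈ -0.80000)
N = -20 (N = -15*2 + (4 + 6) = -30 + 10 = -20)
Q(W, U) = -⅘ (Q(W, U) = (W/W)*(-⅘) = 1*(-⅘) = -⅘)
-553398/Q(N, 2*(-47)) = -553398/(-⅘) = -553398*(-5/4) = 1383495/2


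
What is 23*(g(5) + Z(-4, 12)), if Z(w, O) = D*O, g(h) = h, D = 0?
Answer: 115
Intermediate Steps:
Z(w, O) = 0 (Z(w, O) = 0*O = 0)
23*(g(5) + Z(-4, 12)) = 23*(5 + 0) = 23*5 = 115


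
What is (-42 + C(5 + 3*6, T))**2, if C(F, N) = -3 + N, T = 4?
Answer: 1681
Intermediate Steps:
(-42 + C(5 + 3*6, T))**2 = (-42 + (-3 + 4))**2 = (-42 + 1)**2 = (-41)**2 = 1681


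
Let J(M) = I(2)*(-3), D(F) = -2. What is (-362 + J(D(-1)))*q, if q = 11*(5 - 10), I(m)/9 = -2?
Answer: 16940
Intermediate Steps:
I(m) = -18 (I(m) = 9*(-2) = -18)
J(M) = 54 (J(M) = -18*(-3) = 54)
q = -55 (q = 11*(-5) = -55)
(-362 + J(D(-1)))*q = (-362 + 54)*(-55) = -308*(-55) = 16940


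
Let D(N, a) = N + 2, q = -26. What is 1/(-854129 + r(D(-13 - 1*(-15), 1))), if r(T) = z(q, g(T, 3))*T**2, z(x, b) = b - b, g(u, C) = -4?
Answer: -1/854129 ≈ -1.1708e-6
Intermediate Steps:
D(N, a) = 2 + N
z(x, b) = 0
r(T) = 0 (r(T) = 0*T**2 = 0)
1/(-854129 + r(D(-13 - 1*(-15), 1))) = 1/(-854129 + 0) = 1/(-854129) = -1/854129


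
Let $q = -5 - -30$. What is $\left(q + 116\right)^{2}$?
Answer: $19881$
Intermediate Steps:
$q = 25$ ($q = -5 + 30 = 25$)
$\left(q + 116\right)^{2} = \left(25 + 116\right)^{2} = 141^{2} = 19881$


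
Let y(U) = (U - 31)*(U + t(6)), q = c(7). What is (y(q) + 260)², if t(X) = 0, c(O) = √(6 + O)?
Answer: 87022 - 16926*√13 ≈ 25994.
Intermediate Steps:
q = √13 (q = √(6 + 7) = √13 ≈ 3.6056)
y(U) = U*(-31 + U) (y(U) = (U - 31)*(U + 0) = (-31 + U)*U = U*(-31 + U))
(y(q) + 260)² = (√13*(-31 + √13) + 260)² = (260 + √13*(-31 + √13))²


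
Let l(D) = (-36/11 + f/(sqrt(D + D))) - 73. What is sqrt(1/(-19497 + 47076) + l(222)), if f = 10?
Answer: sqrt(-9609812571581970 + 5675352926595*sqrt(111))/11224653 ≈ 8.7062*I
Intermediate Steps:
l(D) = -839/11 + 5*sqrt(2)/sqrt(D) (l(D) = (-36/11 + 10/(sqrt(D + D))) - 73 = (-36*1/11 + 10/(sqrt(2*D))) - 73 = (-36/11 + 10/((sqrt(2)*sqrt(D)))) - 73 = (-36/11 + 10*(sqrt(2)/(2*sqrt(D)))) - 73 = (-36/11 + 5*sqrt(2)/sqrt(D)) - 73 = -839/11 + 5*sqrt(2)/sqrt(D))
sqrt(1/(-19497 + 47076) + l(222)) = sqrt(1/(-19497 + 47076) + (-839/11 + 5*sqrt(2)/sqrt(222))) = sqrt(1/27579 + (-839/11 + 5*sqrt(2)*(sqrt(222)/222))) = sqrt(1/27579 + (-839/11 + 5*sqrt(111)/111)) = sqrt(-23138770/303369 + 5*sqrt(111)/111)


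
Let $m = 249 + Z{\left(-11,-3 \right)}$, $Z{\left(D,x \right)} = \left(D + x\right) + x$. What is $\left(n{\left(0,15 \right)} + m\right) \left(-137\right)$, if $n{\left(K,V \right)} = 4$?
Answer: $-32332$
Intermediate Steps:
$Z{\left(D,x \right)} = D + 2 x$
$m = 232$ ($m = 249 + \left(-11 + 2 \left(-3\right)\right) = 249 - 17 = 232$)
$\left(n{\left(0,15 \right)} + m\right) \left(-137\right) = \left(4 + 232\right) \left(-137\right) = 236 \left(-137\right) = -32332$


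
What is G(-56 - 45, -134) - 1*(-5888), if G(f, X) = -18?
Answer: 5870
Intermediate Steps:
G(-56 - 45, -134) - 1*(-5888) = -18 - 1*(-5888) = -18 + 5888 = 5870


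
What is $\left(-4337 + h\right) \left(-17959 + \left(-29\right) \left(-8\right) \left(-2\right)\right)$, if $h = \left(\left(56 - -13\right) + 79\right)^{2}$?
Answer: $-323636841$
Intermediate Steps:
$h = 21904$ ($h = \left(\left(56 + 13\right) + 79\right)^{2} = \left(69 + 79\right)^{2} = 148^{2} = 21904$)
$\left(-4337 + h\right) \left(-17959 + \left(-29\right) \left(-8\right) \left(-2\right)\right) = \left(-4337 + 21904\right) \left(-17959 + \left(-29\right) \left(-8\right) \left(-2\right)\right) = 17567 \left(-17959 + 232 \left(-2\right)\right) = 17567 \left(-17959 - 464\right) = 17567 \left(-18423\right) = -323636841$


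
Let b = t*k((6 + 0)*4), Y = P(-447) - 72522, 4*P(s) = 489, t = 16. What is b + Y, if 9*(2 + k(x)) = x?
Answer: -868669/12 ≈ -72389.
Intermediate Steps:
k(x) = -2 + x/9
P(s) = 489/4 (P(s) = (¼)*489 = 489/4)
Y = -289599/4 (Y = 489/4 - 72522 = -289599/4 ≈ -72400.)
b = 32/3 (b = 16*(-2 + ((6 + 0)*4)/9) = 16*(-2 + (6*4)/9) = 16*(-2 + (⅑)*24) = 16*(-2 + 8/3) = 16*(⅔) = 32/3 ≈ 10.667)
b + Y = 32/3 - 289599/4 = -868669/12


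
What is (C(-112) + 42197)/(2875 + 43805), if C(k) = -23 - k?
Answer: 21143/23340 ≈ 0.90587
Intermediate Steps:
(C(-112) + 42197)/(2875 + 43805) = ((-23 - 1*(-112)) + 42197)/(2875 + 43805) = ((-23 + 112) + 42197)/46680 = (89 + 42197)*(1/46680) = 42286*(1/46680) = 21143/23340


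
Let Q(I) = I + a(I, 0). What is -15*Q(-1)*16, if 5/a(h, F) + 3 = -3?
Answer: 440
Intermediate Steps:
a(h, F) = -5/6 (a(h, F) = 5/(-3 - 3) = 5/(-6) = 5*(-1/6) = -5/6)
Q(I) = -5/6 + I (Q(I) = I - 5/6 = -5/6 + I)
-15*Q(-1)*16 = -15*(-5/6 - 1)*16 = -15*(-11/6)*16 = (55/2)*16 = 440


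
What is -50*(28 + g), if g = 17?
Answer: -2250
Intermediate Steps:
-50*(28 + g) = -50*(28 + 17) = -50*45 = -2250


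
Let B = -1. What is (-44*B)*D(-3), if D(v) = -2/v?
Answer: 88/3 ≈ 29.333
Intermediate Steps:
(-44*B)*D(-3) = (-44*(-1))*(-2/(-3)) = 44*(-2*(-⅓)) = 44*(⅔) = 88/3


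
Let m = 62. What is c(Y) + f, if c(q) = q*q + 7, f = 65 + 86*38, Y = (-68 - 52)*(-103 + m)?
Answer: 24209740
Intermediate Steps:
Y = 4920 (Y = (-68 - 52)*(-103 + 62) = -120*(-41) = 4920)
f = 3333 (f = 65 + 3268 = 3333)
c(q) = 7 + q**2 (c(q) = q**2 + 7 = 7 + q**2)
c(Y) + f = (7 + 4920**2) + 3333 = (7 + 24206400) + 3333 = 24206407 + 3333 = 24209740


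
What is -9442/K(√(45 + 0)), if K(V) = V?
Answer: -9442*√5/15 ≈ -1407.5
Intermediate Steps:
-9442/K(√(45 + 0)) = -9442/√(45 + 0) = -9442*√5/15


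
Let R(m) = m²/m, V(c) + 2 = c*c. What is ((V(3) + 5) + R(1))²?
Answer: 169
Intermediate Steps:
V(c) = -2 + c² (V(c) = -2 + c*c = -2 + c²)
R(m) = m
((V(3) + 5) + R(1))² = (((-2 + 3²) + 5) + 1)² = (((-2 + 9) + 5) + 1)² = ((7 + 5) + 1)² = (12 + 1)² = 13² = 169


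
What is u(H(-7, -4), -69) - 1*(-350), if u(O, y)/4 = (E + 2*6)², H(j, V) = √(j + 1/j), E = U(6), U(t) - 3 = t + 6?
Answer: 3266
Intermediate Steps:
U(t) = 9 + t (U(t) = 3 + (t + 6) = 3 + (6 + t) = 9 + t)
E = 15 (E = 9 + 6 = 15)
u(O, y) = 2916 (u(O, y) = 4*(15 + 2*6)² = 4*(15 + 12)² = 4*27² = 4*729 = 2916)
u(H(-7, -4), -69) - 1*(-350) = 2916 - 1*(-350) = 2916 + 350 = 3266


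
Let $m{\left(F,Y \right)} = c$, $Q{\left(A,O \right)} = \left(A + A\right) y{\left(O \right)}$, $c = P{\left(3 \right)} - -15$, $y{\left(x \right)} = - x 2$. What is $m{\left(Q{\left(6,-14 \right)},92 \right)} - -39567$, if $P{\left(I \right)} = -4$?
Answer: $39578$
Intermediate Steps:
$y{\left(x \right)} = - 2 x$
$c = 11$ ($c = -4 - -15 = -4 + 15 = 11$)
$Q{\left(A,O \right)} = - 4 A O$ ($Q{\left(A,O \right)} = \left(A + A\right) \left(- 2 O\right) = 2 A \left(- 2 O\right) = - 4 A O$)
$m{\left(F,Y \right)} = 11$
$m{\left(Q{\left(6,-14 \right)},92 \right)} - -39567 = 11 - -39567 = 11 + 39567 = 39578$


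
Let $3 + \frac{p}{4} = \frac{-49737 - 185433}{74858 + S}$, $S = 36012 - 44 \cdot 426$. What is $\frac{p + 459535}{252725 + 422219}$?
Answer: $\frac{21166537609}{31089945472} \approx 0.68082$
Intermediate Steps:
$S = 17268$ ($S = 36012 - 18744 = 17268$)
$p = - \frac{1023096}{46063}$ ($p = -12 + 4 \frac{-49737 - 185433}{74858 + 17268} = -12 + 4 \left(- \frac{235170}{92126}\right) = -12 + 4 \left(\left(-235170\right) \frac{1}{92126}\right) = -12 + 4 \left(- \frac{117585}{46063}\right) = -12 - \frac{470340}{46063} = - \frac{1023096}{46063} \approx -22.211$)
$\frac{p + 459535}{252725 + 422219} = \frac{- \frac{1023096}{46063} + 459535}{252725 + 422219} = \frac{21166537609}{46063 \cdot 674944} = \frac{21166537609}{46063} \cdot \frac{1}{674944} = \frac{21166537609}{31089945472}$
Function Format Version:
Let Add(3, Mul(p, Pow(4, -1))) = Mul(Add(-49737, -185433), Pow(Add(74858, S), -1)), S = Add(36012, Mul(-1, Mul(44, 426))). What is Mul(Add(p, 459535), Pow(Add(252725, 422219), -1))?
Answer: Rational(21166537609, 31089945472) ≈ 0.68082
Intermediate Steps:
S = 17268 (S = Add(36012, Mul(-1, 18744)) = Add(36012, -18744) = 17268)
p = Rational(-1023096, 46063) (p = Add(-12, Mul(4, Mul(Add(-49737, -185433), Pow(Add(74858, 17268), -1)))) = Add(-12, Mul(4, Mul(-235170, Pow(92126, -1)))) = Add(-12, Mul(4, Mul(-235170, Rational(1, 92126)))) = Add(-12, Mul(4, Rational(-117585, 46063))) = Add(-12, Rational(-470340, 46063)) = Rational(-1023096, 46063) ≈ -22.211)
Mul(Add(p, 459535), Pow(Add(252725, 422219), -1)) = Mul(Add(Rational(-1023096, 46063), 459535), Pow(Add(252725, 422219), -1)) = Mul(Rational(21166537609, 46063), Pow(674944, -1)) = Mul(Rational(21166537609, 46063), Rational(1, 674944)) = Rational(21166537609, 31089945472)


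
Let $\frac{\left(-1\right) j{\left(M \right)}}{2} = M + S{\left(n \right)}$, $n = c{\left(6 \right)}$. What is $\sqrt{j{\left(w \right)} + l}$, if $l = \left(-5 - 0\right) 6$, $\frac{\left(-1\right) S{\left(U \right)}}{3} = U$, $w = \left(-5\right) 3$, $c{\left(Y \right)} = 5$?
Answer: $\sqrt{30} \approx 5.4772$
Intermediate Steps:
$w = -15$
$n = 5$
$S{\left(U \right)} = - 3 U$
$l = -30$ ($l = \left(-5 + 0\right) 6 = \left(-5\right) 6 = -30$)
$j{\left(M \right)} = 30 - 2 M$ ($j{\left(M \right)} = - 2 \left(M - 15\right) = - 2 \left(-15 + M\right) = 30 - 2 M$)
$\sqrt{j{\left(w \right)} + l} = \sqrt{\left(30 - -30\right) - 30} = \sqrt{\left(30 + 30\right) - 30} = \sqrt{60 - 30} = \sqrt{30}$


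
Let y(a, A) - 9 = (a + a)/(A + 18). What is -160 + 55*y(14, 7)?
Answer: 1983/5 ≈ 396.60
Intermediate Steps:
y(a, A) = 9 + 2*a/(18 + A) (y(a, A) = 9 + (a + a)/(A + 18) = 9 + (2*a)/(18 + A) = 9 + 2*a/(18 + A))
-160 + 55*y(14, 7) = -160 + 55*((162 + 2*14 + 9*7)/(18 + 7)) = -160 + 55*((162 + 28 + 63)/25) = -160 + 55*((1/25)*253) = -160 + 55*(253/25) = -160 + 2783/5 = 1983/5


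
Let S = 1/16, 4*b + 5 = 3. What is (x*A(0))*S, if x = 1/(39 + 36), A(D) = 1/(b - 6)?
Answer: -1/7800 ≈ -0.00012821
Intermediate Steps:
b = -½ (b = -5/4 + (¼)*3 = -5/4 + ¾ = -½ ≈ -0.50000)
A(D) = -2/13 (A(D) = 1/(-½ - 6) = 1/(-13/2) = -2/13)
S = 1/16 ≈ 0.062500
x = 1/75 ≈ 0.013333
(x*A(0))*S = ((1/75)*(-2/13))*(1/16) = -2/975*1/16 = -1/7800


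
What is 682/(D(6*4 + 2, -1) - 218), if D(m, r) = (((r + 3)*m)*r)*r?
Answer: -341/83 ≈ -4.1084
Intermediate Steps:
D(m, r) = m*r²*(3 + r) (D(m, r) = (((3 + r)*m)*r)*r = ((m*(3 + r))*r)*r = (m*r*(3 + r))*r = m*r²*(3 + r))
682/(D(6*4 + 2, -1) - 218) = 682/((6*4 + 2)*(-1)²*(3 - 1) - 218) = 682/((24 + 2)*1*2 - 218) = 682/(26*1*2 - 218) = 682/(52 - 218) = 682/(-166) = 682*(-1/166) = -341/83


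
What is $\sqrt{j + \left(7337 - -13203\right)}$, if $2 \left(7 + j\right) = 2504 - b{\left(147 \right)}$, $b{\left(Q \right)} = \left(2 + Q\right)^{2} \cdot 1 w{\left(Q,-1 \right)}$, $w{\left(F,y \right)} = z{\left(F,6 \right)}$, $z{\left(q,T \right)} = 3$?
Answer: $\frac{i \sqrt{46066}}{2} \approx 107.31 i$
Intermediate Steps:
$w{\left(F,y \right)} = 3$
$b{\left(Q \right)} = 3 \left(2 + Q\right)^{2}$ ($b{\left(Q \right)} = \left(2 + Q\right)^{2} \cdot 1 \cdot 3 = \left(2 + Q\right)^{2} \cdot 3 = 3 \left(2 + Q\right)^{2}$)
$j = - \frac{64113}{2}$ ($j = -7 + \frac{2504 - 3 \left(2 + 147\right)^{2}}{2} = -7 + \frac{2504 - 3 \cdot 149^{2}}{2} = -7 + \frac{2504 - 3 \cdot 22201}{2} = -7 + \frac{2504 - 66603}{2} = -7 + \frac{1}{2} \left(-64099\right) = -7 - \frac{64099}{2} = - \frac{64113}{2} \approx -32057.0$)
$\sqrt{j + \left(7337 - -13203\right)} = \sqrt{- \frac{64113}{2} + \left(7337 - -13203\right)} = \sqrt{- \frac{64113}{2} + \left(7337 + 13203\right)} = \sqrt{- \frac{64113}{2} + 20540} = \sqrt{- \frac{23033}{2}} = \frac{i \sqrt{46066}}{2}$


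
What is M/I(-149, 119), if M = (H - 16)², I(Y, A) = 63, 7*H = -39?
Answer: 22801/3087 ≈ 7.3861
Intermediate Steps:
H = -39/7 (H = (⅐)*(-39) = -39/7 ≈ -5.5714)
M = 22801/49 (M = (-39/7 - 16)² = (-151/7)² = 22801/49 ≈ 465.33)
M/I(-149, 119) = (22801/49)/63 = (22801/49)*(1/63) = 22801/3087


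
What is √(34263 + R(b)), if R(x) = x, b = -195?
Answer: 2*√8517 ≈ 184.58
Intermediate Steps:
√(34263 + R(b)) = √(34263 - 195) = √34068 = 2*√8517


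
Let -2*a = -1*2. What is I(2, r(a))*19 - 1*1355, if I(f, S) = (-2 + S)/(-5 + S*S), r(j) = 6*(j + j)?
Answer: -188155/139 ≈ -1353.6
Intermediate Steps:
a = 1 (a = -(-1)*2/2 = -½*(-2) = 1)
r(j) = 12*j (r(j) = 6*(2*j) = 12*j)
I(f, S) = (-2 + S)/(-5 + S²)
I(2, r(a))*19 - 1*1355 = ((-2 + 12*1)/(-5 + (12*1)²))*19 - 1*1355 = ((-2 + 12)/(-5 + 12²))*19 - 1355 = (10/(-5 + 144))*19 - 1355 = (10/139)*19 - 1355 = 190/139 - 1355 = -188155/139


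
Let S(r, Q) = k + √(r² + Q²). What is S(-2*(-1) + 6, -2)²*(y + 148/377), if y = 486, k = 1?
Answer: 12652530/377 + 733480*√17/377 ≈ 41583.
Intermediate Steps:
S(r, Q) = 1 + √(Q² + r²) (S(r, Q) = 1 + √(r² + Q²) = 1 + √(Q² + r²))
S(-2*(-1) + 6, -2)²*(y + 148/377) = (1 + √((-2)² + (-2*(-1) + 6)²))²*(486 + 148/377) = (1 + √(4 + (2 + 6)²))²*(486 + 148*(1/377)) = (1 + √(4 + 8²))²*(486 + 148/377) = (1 + √(4 + 64))²*(183370/377) = (1 + √68)²*(183370/377) = (1 + 2*√17)²*(183370/377) = 183370*(1 + 2*√17)²/377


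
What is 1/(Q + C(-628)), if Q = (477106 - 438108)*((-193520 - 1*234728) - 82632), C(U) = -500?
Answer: -1/19923298740 ≈ -5.0193e-11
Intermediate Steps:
Q = -19923298240 (Q = 38998*((-193520 - 234728) - 82632) = 38998*(-428248 - 82632) = 38998*(-510880) = -19923298240)
1/(Q + C(-628)) = 1/(-19923298240 - 500) = 1/(-19923298740) = -1/19923298740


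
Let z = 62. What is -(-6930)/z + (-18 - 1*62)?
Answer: 985/31 ≈ 31.774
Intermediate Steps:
-(-6930)/z + (-18 - 1*62) = -(-6930)/62 + (-18 - 1*62) = -(-6930)/62 + (-18 - 62) = -63*(-55/31) - 80 = 3465/31 - 80 = 985/31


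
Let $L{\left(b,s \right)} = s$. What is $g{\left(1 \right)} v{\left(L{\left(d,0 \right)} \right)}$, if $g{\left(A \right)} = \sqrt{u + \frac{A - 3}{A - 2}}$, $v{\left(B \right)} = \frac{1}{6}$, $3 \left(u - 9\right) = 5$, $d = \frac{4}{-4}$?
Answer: $\frac{\sqrt{114}}{18} \approx 0.59317$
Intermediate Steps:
$d = -1$ ($d = 4 \left(- \frac{1}{4}\right) = -1$)
$u = \frac{32}{3}$ ($u = 9 + \frac{1}{3} \cdot 5 = 9 + \frac{5}{3} = \frac{32}{3} \approx 10.667$)
$v{\left(B \right)} = \frac{1}{6}$
$g{\left(A \right)} = \sqrt{\frac{32}{3} + \frac{-3 + A}{-2 + A}}$ ($g{\left(A \right)} = \sqrt{\frac{32}{3} + \frac{A - 3}{A - 2}} = \sqrt{\frac{32}{3} + \frac{-3 + A}{-2 + A}}$)
$g{\left(1 \right)} v{\left(L{\left(d,0 \right)} \right)} = \frac{\sqrt{3} \sqrt{\frac{-73 + 35 \cdot 1}{-2 + 1}}}{3} \cdot \frac{1}{6} = \frac{\sqrt{3} \sqrt{\frac{-73 + 35}{-1}}}{3} \cdot \frac{1}{6} = \frac{\sqrt{3} \sqrt{\left(-1\right) \left(-38\right)}}{3} \cdot \frac{1}{6} = \frac{\sqrt{3} \sqrt{38}}{3} \cdot \frac{1}{6} = \frac{\sqrt{114}}{3} \cdot \frac{1}{6} = \frac{\sqrt{114}}{18}$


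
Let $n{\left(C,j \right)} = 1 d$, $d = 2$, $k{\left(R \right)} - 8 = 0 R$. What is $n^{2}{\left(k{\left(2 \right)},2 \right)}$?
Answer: $4$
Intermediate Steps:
$k{\left(R \right)} = 8$ ($k{\left(R \right)} = 8 + 0 R = 8 + 0 = 8$)
$n{\left(C,j \right)} = 2$ ($n{\left(C,j \right)} = 1 \cdot 2 = 2$)
$n^{2}{\left(k{\left(2 \right)},2 \right)} = 2^{2} = 4$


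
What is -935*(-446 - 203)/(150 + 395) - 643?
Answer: 51276/109 ≈ 470.42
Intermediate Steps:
-935*(-446 - 203)/(150 + 395) - 643 = -(-606815)/545 - 643 = -935*(-649/545) - 643 = 121363/109 - 643 = 51276/109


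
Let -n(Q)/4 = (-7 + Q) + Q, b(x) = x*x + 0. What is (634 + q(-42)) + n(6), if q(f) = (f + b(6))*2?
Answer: 602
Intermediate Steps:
b(x) = x² (b(x) = x² + 0 = x²)
q(f) = 72 + 2*f (q(f) = (f + 6²)*2 = (f + 36)*2 = (36 + f)*2 = 72 + 2*f)
n(Q) = 28 - 8*Q (n(Q) = -4*((-7 + Q) + Q) = -4*(-7 + 2*Q) = 28 - 8*Q)
(634 + q(-42)) + n(6) = (634 + (72 + 2*(-42))) + (28 - 8*6) = (634 + (72 - 84)) + (28 - 48) = (634 - 12) - 20 = 622 - 20 = 602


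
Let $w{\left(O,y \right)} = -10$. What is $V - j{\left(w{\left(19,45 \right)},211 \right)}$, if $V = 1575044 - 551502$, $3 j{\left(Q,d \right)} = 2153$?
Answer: $\frac{3068473}{3} \approx 1.0228 \cdot 10^{6}$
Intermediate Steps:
$j{\left(Q,d \right)} = \frac{2153}{3}$ ($j{\left(Q,d \right)} = \frac{1}{3} \cdot 2153 = \frac{2153}{3}$)
$V = 1023542$ ($V = 1575044 - 551502 = 1023542$)
$V - j{\left(w{\left(19,45 \right)},211 \right)} = 1023542 - \frac{2153}{3} = \frac{3068473}{3}$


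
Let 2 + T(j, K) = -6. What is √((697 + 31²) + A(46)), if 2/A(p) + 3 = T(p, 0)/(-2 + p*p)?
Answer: 2*√167069643/635 ≈ 40.710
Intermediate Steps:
T(j, K) = -8 (T(j, K) = -2 - 6 = -8)
A(p) = 2/(-3 - 8/(-2 + p²)) (A(p) = 2/(-3 - 8/(-2 + p*p)) = 2/(-3 - 8/(-2 + p²)))
√((697 + 31²) + A(46)) = √((697 + 31²) + 2*(2 - 1*46²)/(2 + 3*46²)) = √((697 + 961) + 2*(2 - 1*2116)/(2 + 3*2116)) = √(1658 + 2*(2 - 2116)/(2 + 6348)) = √(1658 + 2*(-2114)/6350) = √(1658 + 2*(1/6350)*(-2114)) = √(1658 - 2114/3175) = √(5262036/3175) = 2*√167069643/635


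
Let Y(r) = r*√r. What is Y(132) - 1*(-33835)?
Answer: 33835 + 264*√33 ≈ 35352.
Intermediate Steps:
Y(r) = r^(3/2)
Y(132) - 1*(-33835) = 132^(3/2) - 1*(-33835) = 264*√33 + 33835 = 33835 + 264*√33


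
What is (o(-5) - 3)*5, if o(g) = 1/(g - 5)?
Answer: -31/2 ≈ -15.500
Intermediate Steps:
o(g) = 1/(-5 + g)
(o(-5) - 3)*5 = (1/(-5 - 5) - 3)*5 = (1/(-10) - 3)*5 = (-1/10 - 3)*5 = -31/10*5 = -31/2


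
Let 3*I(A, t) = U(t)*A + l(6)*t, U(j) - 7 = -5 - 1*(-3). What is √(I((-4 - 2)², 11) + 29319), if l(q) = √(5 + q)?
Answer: √(264411 + 33*√11)/3 ≈ 171.44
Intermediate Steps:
U(j) = 5 (U(j) = 7 + (-5 - 1*(-3)) = 7 + (-5 + 3) = 7 - 2 = 5)
I(A, t) = 5*A/3 + t*√11/3 (I(A, t) = (5*A + √(5 + 6)*t)/3 = (5*A + √11*t)/3 = (5*A + t*√11)/3 = 5*A/3 + t*√11/3)
√(I((-4 - 2)², 11) + 29319) = √((5*(-4 - 2)²/3 + (⅓)*11*√11) + 29319) = √(((5/3)*(-6)² + 11*√11/3) + 29319) = √(((5/3)*36 + 11*√11/3) + 29319) = √((60 + 11*√11/3) + 29319) = √(29379 + 11*√11/3)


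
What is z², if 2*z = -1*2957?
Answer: 8743849/4 ≈ 2.1860e+6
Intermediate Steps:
z = -2957/2 (z = (-1*2957)/2 = (½)*(-2957) = -2957/2 ≈ -1478.5)
z² = (-2957/2)² = 8743849/4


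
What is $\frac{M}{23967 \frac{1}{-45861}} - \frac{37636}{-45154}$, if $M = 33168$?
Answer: $- \frac{3815758014210}{60122551} \approx -63466.0$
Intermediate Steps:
$\frac{M}{23967 \frac{1}{-45861}} - \frac{37636}{-45154} = \frac{33168}{23967 \frac{1}{-45861}} - \frac{37636}{-45154} = \frac{33168}{23967 \left(- \frac{1}{45861}\right)} - - \frac{18818}{22577} = \frac{33168}{- \frac{7989}{15287}} + \frac{18818}{22577} = 33168 \left(- \frac{15287}{7989}\right) + \frac{18818}{22577} = - \frac{169013072}{2663} + \frac{18818}{22577} = - \frac{3815758014210}{60122551}$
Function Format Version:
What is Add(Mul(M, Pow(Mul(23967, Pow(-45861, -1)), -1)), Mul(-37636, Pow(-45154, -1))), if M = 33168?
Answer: Rational(-3815758014210, 60122551) ≈ -63466.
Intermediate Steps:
Add(Mul(M, Pow(Mul(23967, Pow(-45861, -1)), -1)), Mul(-37636, Pow(-45154, -1))) = Add(Mul(33168, Pow(Mul(23967, Pow(-45861, -1)), -1)), Mul(-37636, Pow(-45154, -1))) = Add(Mul(33168, Pow(Mul(23967, Rational(-1, 45861)), -1)), Mul(-37636, Rational(-1, 45154))) = Add(Mul(33168, Pow(Rational(-7989, 15287), -1)), Rational(18818, 22577)) = Add(Mul(33168, Rational(-15287, 7989)), Rational(18818, 22577)) = Add(Rational(-169013072, 2663), Rational(18818, 22577)) = Rational(-3815758014210, 60122551)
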